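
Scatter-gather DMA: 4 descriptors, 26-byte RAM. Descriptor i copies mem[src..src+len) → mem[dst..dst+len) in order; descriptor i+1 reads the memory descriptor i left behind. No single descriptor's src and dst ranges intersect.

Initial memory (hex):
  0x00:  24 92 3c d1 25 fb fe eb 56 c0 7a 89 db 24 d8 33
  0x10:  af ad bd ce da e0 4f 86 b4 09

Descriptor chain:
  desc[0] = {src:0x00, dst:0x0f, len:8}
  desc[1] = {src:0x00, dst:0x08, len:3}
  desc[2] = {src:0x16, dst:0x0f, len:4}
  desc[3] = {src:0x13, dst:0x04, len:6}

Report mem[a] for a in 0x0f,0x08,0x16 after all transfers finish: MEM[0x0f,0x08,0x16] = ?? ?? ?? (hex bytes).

MEM[0x0f,0x08,0x16] = eb 86 eb

[0] 0x00->0x0f len=8 : 24 92 3c d1 25 fb fe eb
[1] 0x00->0x08 len=3 : 24 92 3c
[2] 0x16->0x0f len=4 : eb 86 b4 09
[3] 0x13->0x04 len=6 : 25 fb fe eb 86 b4
query mem[0x0f]=0xeb, mem[0x08]=0x86, mem[0x16]=0xeb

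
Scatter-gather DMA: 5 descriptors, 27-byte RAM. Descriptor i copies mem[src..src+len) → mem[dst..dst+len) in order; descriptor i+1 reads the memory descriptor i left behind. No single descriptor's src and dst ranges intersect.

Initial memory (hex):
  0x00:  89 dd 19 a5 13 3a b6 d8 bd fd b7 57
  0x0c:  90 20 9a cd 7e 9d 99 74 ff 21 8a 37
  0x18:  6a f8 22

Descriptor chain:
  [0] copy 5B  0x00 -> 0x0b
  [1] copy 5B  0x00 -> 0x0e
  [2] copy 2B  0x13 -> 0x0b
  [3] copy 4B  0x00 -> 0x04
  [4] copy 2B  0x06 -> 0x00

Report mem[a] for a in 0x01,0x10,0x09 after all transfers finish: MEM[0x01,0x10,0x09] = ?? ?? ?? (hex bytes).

MEM[0x01,0x10,0x09] = a5 19 fd

#0 dst[0x0b+5] := {0x89,0xdd,0x19,0xa5,0x13}
#1 dst[0x0e+5] := {0x89,0xdd,0x19,0xa5,0x13}
#2 dst[0x0b+2] := {0x74,0xff}
#3 dst[0x04+4] := {0x89,0xdd,0x19,0xa5}
#4 dst[0x00+2] := {0x19,0xa5}
query mem[0x01]=0xa5, mem[0x10]=0x19, mem[0x09]=0xfd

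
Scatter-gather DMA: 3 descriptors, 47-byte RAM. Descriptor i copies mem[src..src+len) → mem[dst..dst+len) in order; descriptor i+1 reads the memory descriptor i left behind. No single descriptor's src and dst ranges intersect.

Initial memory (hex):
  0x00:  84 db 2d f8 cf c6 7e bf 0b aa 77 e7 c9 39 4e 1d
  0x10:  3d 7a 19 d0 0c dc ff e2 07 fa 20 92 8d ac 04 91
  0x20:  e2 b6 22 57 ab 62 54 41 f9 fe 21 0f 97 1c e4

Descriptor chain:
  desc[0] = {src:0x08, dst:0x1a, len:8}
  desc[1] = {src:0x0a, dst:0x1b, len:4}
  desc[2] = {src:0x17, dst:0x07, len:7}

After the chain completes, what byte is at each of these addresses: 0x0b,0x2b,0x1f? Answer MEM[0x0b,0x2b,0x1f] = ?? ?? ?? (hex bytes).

[0] 0x08->0x1a len=8 : 0b aa 77 e7 c9 39 4e 1d
[1] 0x0a->0x1b len=4 : 77 e7 c9 39
[2] 0x17->0x07 len=7 : e2 07 fa 0b 77 e7 c9
query mem[0x0b]=0x77, mem[0x2b]=0x0f, mem[0x1f]=0x39

MEM[0x0b,0x2b,0x1f] = 77 0f 39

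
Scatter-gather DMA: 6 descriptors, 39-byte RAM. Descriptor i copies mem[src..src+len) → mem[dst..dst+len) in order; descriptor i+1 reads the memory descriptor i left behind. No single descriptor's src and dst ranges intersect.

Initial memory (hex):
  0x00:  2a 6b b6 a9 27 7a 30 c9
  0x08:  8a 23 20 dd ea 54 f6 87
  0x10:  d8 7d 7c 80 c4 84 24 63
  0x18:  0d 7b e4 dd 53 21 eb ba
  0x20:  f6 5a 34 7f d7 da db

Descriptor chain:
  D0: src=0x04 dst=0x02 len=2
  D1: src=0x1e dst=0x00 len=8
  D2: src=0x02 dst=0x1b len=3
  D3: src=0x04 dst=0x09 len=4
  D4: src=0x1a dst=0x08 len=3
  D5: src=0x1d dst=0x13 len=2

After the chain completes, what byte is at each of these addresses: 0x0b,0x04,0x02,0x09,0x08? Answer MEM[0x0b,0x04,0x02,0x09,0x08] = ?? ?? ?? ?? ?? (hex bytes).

MEM[0x0b,0x04,0x02,0x09,0x08] = d7 34 f6 f6 e4

#0 dst[0x02+2] := {0x27,0x7a}
#1 dst[0x00+8] := {0xeb,0xba,0xf6,0x5a,0x34,0x7f,0xd7,0xda}
#2 dst[0x1b+3] := {0xf6,0x5a,0x34}
#3 dst[0x09+4] := {0x34,0x7f,0xd7,0xda}
#4 dst[0x08+3] := {0xe4,0xf6,0x5a}
#5 dst[0x13+2] := {0x34,0xeb}
query mem[0x0b]=0xd7, mem[0x04]=0x34, mem[0x02]=0xf6, mem[0x09]=0xf6, mem[0x08]=0xe4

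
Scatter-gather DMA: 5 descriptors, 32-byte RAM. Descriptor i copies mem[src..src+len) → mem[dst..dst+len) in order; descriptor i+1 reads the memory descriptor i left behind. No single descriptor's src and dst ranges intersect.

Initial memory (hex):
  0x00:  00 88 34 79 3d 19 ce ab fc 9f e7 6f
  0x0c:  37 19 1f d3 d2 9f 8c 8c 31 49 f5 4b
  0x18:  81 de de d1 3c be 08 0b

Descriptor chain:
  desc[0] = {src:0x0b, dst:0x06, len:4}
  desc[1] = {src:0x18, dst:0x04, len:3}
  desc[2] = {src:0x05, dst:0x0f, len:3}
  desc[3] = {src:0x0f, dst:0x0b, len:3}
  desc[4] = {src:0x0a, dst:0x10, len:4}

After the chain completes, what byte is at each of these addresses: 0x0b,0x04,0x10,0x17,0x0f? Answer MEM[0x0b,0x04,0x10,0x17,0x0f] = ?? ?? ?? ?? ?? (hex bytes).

D0: mem[0x06..0x09] <- [6f 37 19 1f]
D1: mem[0x04..0x06] <- [81 de de]
D2: mem[0x0f..0x11] <- [de de 37]
D3: mem[0x0b..0x0d] <- [de de 37]
D4: mem[0x10..0x13] <- [e7 de de 37]
query mem[0x0b]=0xde, mem[0x04]=0x81, mem[0x10]=0xe7, mem[0x17]=0x4b, mem[0x0f]=0xde

MEM[0x0b,0x04,0x10,0x17,0x0f] = de 81 e7 4b de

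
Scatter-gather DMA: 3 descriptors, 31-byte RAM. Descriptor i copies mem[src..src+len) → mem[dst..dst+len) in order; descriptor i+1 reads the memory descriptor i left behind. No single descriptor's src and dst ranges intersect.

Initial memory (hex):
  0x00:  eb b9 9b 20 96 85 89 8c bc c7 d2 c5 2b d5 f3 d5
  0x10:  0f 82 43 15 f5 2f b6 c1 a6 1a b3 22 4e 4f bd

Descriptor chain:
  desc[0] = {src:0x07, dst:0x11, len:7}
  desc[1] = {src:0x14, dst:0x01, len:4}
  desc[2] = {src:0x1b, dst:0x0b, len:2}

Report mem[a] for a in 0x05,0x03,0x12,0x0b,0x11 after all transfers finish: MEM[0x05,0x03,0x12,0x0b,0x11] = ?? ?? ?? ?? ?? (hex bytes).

MEM[0x05,0x03,0x12,0x0b,0x11] = 85 2b bc 22 8c

D0: mem[0x11..0x17] <- [8c bc c7 d2 c5 2b d5]
D1: mem[0x01..0x04] <- [d2 c5 2b d5]
D2: mem[0x0b..0x0c] <- [22 4e]
query mem[0x05]=0x85, mem[0x03]=0x2b, mem[0x12]=0xbc, mem[0x0b]=0x22, mem[0x11]=0x8c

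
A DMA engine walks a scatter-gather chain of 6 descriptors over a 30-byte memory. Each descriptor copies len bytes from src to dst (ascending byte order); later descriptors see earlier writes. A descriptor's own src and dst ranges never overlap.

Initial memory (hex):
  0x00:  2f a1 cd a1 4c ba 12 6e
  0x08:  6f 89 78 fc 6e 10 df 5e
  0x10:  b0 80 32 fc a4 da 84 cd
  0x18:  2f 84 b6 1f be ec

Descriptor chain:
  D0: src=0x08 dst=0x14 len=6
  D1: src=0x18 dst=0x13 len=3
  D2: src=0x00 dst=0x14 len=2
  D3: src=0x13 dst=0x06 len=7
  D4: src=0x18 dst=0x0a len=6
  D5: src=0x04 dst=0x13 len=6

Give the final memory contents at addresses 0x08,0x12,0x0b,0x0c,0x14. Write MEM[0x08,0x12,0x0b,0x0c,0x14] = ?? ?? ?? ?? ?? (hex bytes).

MEM[0x08,0x12,0x0b,0x0c,0x14] = a1 32 10 b6 ba

#0 dst[0x14+6] := {0x6f,0x89,0x78,0xfc,0x6e,0x10}
#1 dst[0x13+3] := {0x6e,0x10,0xb6}
#2 dst[0x14+2] := {0x2f,0xa1}
#3 dst[0x06+7] := {0x6e,0x2f,0xa1,0x78,0xfc,0x6e,0x10}
#4 dst[0x0a+6] := {0x6e,0x10,0xb6,0x1f,0xbe,0xec}
#5 dst[0x13+6] := {0x4c,0xba,0x6e,0x2f,0xa1,0x78}
query mem[0x08]=0xa1, mem[0x12]=0x32, mem[0x0b]=0x10, mem[0x0c]=0xb6, mem[0x14]=0xba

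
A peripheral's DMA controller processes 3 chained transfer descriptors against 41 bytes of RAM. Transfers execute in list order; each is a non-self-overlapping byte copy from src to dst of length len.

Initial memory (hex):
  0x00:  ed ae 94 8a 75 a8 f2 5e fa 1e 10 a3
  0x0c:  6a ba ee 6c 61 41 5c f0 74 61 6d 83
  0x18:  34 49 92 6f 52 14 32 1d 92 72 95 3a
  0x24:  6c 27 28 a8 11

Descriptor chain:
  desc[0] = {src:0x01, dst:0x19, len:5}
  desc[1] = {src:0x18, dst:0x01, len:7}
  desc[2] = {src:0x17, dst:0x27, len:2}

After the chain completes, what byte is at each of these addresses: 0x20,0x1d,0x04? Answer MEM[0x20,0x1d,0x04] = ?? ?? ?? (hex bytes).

#0 dst[0x19+5] := {0xae,0x94,0x8a,0x75,0xa8}
#1 dst[0x01+7] := {0x34,0xae,0x94,0x8a,0x75,0xa8,0x32}
#2 dst[0x27+2] := {0x83,0x34}
query mem[0x20]=0x92, mem[0x1d]=0xa8, mem[0x04]=0x8a

MEM[0x20,0x1d,0x04] = 92 a8 8a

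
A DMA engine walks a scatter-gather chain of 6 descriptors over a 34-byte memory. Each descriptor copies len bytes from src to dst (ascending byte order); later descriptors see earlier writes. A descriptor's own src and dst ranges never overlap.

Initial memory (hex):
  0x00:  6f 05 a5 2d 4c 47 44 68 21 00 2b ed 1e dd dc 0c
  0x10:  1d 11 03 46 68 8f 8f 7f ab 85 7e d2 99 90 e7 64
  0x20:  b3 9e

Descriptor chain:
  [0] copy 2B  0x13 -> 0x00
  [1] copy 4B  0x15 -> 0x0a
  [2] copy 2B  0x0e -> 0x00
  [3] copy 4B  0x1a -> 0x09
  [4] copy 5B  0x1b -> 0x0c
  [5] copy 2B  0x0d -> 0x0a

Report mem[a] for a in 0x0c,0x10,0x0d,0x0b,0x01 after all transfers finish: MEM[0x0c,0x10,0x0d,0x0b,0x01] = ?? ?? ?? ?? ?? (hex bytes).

D0: mem[0x00..0x01] <- [46 68]
D1: mem[0x0a..0x0d] <- [8f 8f 7f ab]
D2: mem[0x00..0x01] <- [dc 0c]
D3: mem[0x09..0x0c] <- [7e d2 99 90]
D4: mem[0x0c..0x10] <- [d2 99 90 e7 64]
D5: mem[0x0a..0x0b] <- [99 90]
query mem[0x0c]=0xd2, mem[0x10]=0x64, mem[0x0d]=0x99, mem[0x0b]=0x90, mem[0x01]=0x0c

MEM[0x0c,0x10,0x0d,0x0b,0x01] = d2 64 99 90 0c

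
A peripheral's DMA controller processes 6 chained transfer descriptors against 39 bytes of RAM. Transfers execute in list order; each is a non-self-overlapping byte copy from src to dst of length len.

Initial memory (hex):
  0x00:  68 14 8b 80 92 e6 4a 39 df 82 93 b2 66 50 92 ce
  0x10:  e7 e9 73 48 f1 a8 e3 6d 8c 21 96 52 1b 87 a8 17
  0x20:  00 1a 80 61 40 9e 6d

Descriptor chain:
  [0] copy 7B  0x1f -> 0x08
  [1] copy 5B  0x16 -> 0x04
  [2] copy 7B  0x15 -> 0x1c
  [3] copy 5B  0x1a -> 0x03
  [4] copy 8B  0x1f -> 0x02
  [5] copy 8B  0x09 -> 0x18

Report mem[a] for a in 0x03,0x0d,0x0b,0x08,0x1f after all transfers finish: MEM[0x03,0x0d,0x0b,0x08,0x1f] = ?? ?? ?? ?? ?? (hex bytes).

MEM[0x03,0x0d,0x0b,0x08,0x1f] = 21 40 80 9e e7

  after D0: wrote 7B at 0x08 = 17001a8061409e
  after D1: wrote 5B at 0x04 = e36d8c2196
  after D2: wrote 7B at 0x1c = a8e36d8c219652
  after D3: wrote 5B at 0x03 = 9652a8e36d
  after D4: wrote 8B at 0x02 = 8c21965261409e6d
  after D5: wrote 8B at 0x18 = 6d1a8061409ecee7
query mem[0x03]=0x21, mem[0x0d]=0x40, mem[0x0b]=0x80, mem[0x08]=0x9e, mem[0x1f]=0xe7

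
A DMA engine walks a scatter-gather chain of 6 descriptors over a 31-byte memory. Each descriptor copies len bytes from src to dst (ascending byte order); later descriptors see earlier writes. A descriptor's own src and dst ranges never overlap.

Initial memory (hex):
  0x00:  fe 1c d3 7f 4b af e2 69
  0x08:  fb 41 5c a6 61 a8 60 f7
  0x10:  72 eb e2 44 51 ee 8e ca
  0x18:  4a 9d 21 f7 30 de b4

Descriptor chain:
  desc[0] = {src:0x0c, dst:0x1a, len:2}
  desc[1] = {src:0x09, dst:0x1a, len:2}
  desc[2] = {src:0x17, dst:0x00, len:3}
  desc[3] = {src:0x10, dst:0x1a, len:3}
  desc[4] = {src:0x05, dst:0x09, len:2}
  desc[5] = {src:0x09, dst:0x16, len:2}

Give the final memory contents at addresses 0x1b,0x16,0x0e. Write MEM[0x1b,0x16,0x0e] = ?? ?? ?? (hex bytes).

D0: mem[0x1a..0x1b] <- [61 a8]
D1: mem[0x1a..0x1b] <- [41 5c]
D2: mem[0x00..0x02] <- [ca 4a 9d]
D3: mem[0x1a..0x1c] <- [72 eb e2]
D4: mem[0x09..0x0a] <- [af e2]
D5: mem[0x16..0x17] <- [af e2]
query mem[0x1b]=0xeb, mem[0x16]=0xaf, mem[0x0e]=0x60

MEM[0x1b,0x16,0x0e] = eb af 60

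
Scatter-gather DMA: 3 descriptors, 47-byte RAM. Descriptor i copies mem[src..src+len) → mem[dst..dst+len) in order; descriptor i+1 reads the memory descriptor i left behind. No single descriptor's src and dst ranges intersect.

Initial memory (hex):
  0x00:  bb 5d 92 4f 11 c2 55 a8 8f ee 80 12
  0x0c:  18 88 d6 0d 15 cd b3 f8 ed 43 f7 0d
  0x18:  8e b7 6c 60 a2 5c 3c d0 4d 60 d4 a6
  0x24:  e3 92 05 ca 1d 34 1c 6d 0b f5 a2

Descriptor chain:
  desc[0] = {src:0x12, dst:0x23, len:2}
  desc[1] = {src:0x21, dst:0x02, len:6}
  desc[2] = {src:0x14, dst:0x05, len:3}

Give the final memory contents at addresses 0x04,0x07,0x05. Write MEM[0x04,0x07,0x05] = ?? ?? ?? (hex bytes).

MEM[0x04,0x07,0x05] = b3 f7 ed

D0: mem[0x23..0x24] <- [b3 f8]
D1: mem[0x02..0x07] <- [60 d4 b3 f8 92 05]
D2: mem[0x05..0x07] <- [ed 43 f7]
query mem[0x04]=0xb3, mem[0x07]=0xf7, mem[0x05]=0xed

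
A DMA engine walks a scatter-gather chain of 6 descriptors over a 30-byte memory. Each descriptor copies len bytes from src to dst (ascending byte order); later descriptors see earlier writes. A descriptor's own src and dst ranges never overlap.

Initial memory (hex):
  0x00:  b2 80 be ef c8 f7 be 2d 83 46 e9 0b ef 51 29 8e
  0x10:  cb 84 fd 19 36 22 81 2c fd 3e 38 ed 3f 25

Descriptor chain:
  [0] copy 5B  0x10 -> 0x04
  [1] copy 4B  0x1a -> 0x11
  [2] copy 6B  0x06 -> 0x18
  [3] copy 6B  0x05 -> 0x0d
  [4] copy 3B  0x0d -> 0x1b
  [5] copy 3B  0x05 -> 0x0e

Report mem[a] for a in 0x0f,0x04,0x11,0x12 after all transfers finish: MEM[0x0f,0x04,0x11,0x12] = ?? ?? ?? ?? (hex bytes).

MEM[0x0f,0x04,0x11,0x12] = fd cb 46 e9

  after D0: wrote 5B at 0x04 = cb84fd1936
  after D1: wrote 4B at 0x11 = 38ed3f25
  after D2: wrote 6B at 0x18 = fd193646e90b
  after D3: wrote 6B at 0x0d = 84fd193646e9
  after D4: wrote 3B at 0x1b = 84fd19
  after D5: wrote 3B at 0x0e = 84fd19
query mem[0x0f]=0xfd, mem[0x04]=0xcb, mem[0x11]=0x46, mem[0x12]=0xe9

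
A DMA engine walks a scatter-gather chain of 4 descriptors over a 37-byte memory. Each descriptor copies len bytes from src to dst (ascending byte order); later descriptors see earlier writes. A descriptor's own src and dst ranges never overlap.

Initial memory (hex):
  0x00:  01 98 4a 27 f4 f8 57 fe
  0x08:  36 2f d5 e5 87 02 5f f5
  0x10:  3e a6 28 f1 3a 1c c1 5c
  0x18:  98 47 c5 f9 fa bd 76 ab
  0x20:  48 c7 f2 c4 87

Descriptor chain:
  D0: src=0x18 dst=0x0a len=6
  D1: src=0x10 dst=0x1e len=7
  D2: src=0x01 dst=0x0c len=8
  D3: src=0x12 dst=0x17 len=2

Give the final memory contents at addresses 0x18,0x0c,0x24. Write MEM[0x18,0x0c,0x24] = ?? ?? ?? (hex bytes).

D0: mem[0x0a..0x0f] <- [98 47 c5 f9 fa bd]
D1: mem[0x1e..0x24] <- [3e a6 28 f1 3a 1c c1]
D2: mem[0x0c..0x13] <- [98 4a 27 f4 f8 57 fe 36]
D3: mem[0x17..0x18] <- [fe 36]
query mem[0x18]=0x36, mem[0x0c]=0x98, mem[0x24]=0xc1

MEM[0x18,0x0c,0x24] = 36 98 c1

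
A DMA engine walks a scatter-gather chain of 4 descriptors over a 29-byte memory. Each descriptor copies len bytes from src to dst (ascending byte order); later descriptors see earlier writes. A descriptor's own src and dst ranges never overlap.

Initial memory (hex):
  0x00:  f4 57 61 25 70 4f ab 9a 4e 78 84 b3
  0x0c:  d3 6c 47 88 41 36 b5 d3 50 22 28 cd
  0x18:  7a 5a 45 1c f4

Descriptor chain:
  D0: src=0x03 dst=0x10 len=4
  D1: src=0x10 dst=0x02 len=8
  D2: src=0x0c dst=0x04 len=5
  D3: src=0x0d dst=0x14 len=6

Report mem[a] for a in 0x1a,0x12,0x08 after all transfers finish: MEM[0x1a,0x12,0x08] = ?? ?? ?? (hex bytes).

MEM[0x1a,0x12,0x08] = 45 4f 25

#0 dst[0x10+4] := {0x25,0x70,0x4f,0xab}
#1 dst[0x02+8] := {0x25,0x70,0x4f,0xab,0x50,0x22,0x28,0xcd}
#2 dst[0x04+5] := {0xd3,0x6c,0x47,0x88,0x25}
#3 dst[0x14+6] := {0x6c,0x47,0x88,0x25,0x70,0x4f}
query mem[0x1a]=0x45, mem[0x12]=0x4f, mem[0x08]=0x25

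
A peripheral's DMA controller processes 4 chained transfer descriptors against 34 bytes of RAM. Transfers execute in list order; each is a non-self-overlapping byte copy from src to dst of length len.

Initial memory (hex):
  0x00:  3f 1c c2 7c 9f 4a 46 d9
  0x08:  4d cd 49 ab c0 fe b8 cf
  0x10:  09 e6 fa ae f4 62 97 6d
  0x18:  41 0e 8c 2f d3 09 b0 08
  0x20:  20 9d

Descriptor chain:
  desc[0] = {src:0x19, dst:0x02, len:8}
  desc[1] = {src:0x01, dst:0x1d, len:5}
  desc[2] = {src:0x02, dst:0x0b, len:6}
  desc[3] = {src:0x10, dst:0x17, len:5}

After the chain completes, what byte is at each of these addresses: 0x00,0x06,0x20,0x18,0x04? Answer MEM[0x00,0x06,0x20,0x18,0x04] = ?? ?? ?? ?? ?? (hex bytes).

D0: mem[0x02..0x09] <- [0e 8c 2f d3 09 b0 08 20]
D1: mem[0x1d..0x21] <- [1c 0e 8c 2f d3]
D2: mem[0x0b..0x10] <- [0e 8c 2f d3 09 b0]
D3: mem[0x17..0x1b] <- [b0 e6 fa ae f4]
query mem[0x00]=0x3f, mem[0x06]=0x09, mem[0x20]=0x2f, mem[0x18]=0xe6, mem[0x04]=0x2f

MEM[0x00,0x06,0x20,0x18,0x04] = 3f 09 2f e6 2f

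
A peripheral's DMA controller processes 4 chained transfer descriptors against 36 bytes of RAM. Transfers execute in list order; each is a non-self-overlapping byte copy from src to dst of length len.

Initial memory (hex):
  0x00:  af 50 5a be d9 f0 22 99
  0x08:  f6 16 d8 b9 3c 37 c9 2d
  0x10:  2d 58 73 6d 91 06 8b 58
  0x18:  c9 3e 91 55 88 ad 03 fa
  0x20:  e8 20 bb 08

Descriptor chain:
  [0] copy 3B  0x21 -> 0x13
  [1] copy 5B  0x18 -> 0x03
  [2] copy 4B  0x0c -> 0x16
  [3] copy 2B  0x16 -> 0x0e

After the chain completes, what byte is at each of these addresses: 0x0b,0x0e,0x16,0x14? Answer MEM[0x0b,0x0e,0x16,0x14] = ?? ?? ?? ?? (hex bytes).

MEM[0x0b,0x0e,0x16,0x14] = b9 3c 3c bb

[0] 0x21->0x13 len=3 : 20 bb 08
[1] 0x18->0x03 len=5 : c9 3e 91 55 88
[2] 0x0c->0x16 len=4 : 3c 37 c9 2d
[3] 0x16->0x0e len=2 : 3c 37
query mem[0x0b]=0xb9, mem[0x0e]=0x3c, mem[0x16]=0x3c, mem[0x14]=0xbb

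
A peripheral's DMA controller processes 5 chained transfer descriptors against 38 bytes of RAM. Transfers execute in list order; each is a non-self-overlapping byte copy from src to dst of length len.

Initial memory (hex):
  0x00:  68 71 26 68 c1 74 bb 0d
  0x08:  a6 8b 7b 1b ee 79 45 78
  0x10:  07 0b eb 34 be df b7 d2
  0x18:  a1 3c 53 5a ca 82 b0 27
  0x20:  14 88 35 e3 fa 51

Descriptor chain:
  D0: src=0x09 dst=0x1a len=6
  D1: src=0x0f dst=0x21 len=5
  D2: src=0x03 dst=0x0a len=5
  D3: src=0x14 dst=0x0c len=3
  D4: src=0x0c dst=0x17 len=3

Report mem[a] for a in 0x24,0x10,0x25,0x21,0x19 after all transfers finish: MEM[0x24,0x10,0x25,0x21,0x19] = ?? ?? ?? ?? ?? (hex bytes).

[0] 0x09->0x1a len=6 : 8b 7b 1b ee 79 45
[1] 0x0f->0x21 len=5 : 78 07 0b eb 34
[2] 0x03->0x0a len=5 : 68 c1 74 bb 0d
[3] 0x14->0x0c len=3 : be df b7
[4] 0x0c->0x17 len=3 : be df b7
query mem[0x24]=0xeb, mem[0x10]=0x07, mem[0x25]=0x34, mem[0x21]=0x78, mem[0x19]=0xb7

MEM[0x24,0x10,0x25,0x21,0x19] = eb 07 34 78 b7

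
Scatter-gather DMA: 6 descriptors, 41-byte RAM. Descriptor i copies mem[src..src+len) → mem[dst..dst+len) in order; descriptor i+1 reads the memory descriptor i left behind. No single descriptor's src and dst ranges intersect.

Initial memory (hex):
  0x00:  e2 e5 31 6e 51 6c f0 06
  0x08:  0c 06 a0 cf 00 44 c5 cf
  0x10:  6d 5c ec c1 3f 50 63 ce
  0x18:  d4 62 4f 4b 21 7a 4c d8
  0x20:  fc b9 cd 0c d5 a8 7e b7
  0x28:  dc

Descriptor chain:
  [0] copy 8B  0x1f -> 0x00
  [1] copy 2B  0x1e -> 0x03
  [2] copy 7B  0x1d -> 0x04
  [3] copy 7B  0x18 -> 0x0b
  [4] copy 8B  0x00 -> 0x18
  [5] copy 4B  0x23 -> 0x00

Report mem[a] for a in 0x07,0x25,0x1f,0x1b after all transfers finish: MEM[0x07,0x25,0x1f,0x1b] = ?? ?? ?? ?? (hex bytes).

MEM[0x07,0x25,0x1f,0x1b] = fc a8 fc 4c

  after D0: wrote 8B at 0x00 = d8fcb9cd0cd5a87e
  after D1: wrote 2B at 0x03 = 4cd8
  after D2: wrote 7B at 0x04 = 7a4cd8fcb9cd0c
  after D3: wrote 7B at 0x0b = d4624f4b217a4c
  after D4: wrote 8B at 0x18 = d8fcb94c7a4cd8fc
  after D5: wrote 4B at 0x00 = 0cd5a87e
query mem[0x07]=0xfc, mem[0x25]=0xa8, mem[0x1f]=0xfc, mem[0x1b]=0x4c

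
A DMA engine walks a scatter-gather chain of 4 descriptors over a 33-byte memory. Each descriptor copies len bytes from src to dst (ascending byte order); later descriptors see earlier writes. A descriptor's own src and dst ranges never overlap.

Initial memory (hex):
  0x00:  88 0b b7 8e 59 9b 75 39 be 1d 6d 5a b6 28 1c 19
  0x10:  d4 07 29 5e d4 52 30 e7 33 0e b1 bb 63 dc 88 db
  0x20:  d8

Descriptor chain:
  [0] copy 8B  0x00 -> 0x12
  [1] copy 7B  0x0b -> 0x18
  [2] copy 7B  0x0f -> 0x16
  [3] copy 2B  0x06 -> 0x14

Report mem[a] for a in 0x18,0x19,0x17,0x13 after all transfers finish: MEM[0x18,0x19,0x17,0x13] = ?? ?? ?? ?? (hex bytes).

[0] 0x00->0x12 len=8 : 88 0b b7 8e 59 9b 75 39
[1] 0x0b->0x18 len=7 : 5a b6 28 1c 19 d4 07
[2] 0x0f->0x16 len=7 : 19 d4 07 88 0b b7 8e
[3] 0x06->0x14 len=2 : 75 39
query mem[0x18]=0x07, mem[0x19]=0x88, mem[0x17]=0xd4, mem[0x13]=0x0b

MEM[0x18,0x19,0x17,0x13] = 07 88 d4 0b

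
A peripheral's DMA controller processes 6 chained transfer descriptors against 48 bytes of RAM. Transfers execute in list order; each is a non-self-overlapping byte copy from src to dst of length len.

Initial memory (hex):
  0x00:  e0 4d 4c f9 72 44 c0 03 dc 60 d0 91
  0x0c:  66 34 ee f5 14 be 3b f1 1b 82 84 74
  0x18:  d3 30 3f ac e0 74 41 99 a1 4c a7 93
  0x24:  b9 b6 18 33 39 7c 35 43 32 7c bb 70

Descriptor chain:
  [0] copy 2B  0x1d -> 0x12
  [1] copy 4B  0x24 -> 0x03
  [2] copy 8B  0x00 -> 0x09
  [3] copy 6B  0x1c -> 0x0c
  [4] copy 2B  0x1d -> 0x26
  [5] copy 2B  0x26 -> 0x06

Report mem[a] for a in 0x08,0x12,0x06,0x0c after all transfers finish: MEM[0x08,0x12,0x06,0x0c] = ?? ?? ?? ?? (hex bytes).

MEM[0x08,0x12,0x06,0x0c] = dc 74 74 e0

#0 dst[0x12+2] := {0x74,0x41}
#1 dst[0x03+4] := {0xb9,0xb6,0x18,0x33}
#2 dst[0x09+8] := {0xe0,0x4d,0x4c,0xb9,0xb6,0x18,0x33,0x03}
#3 dst[0x0c+6] := {0xe0,0x74,0x41,0x99,0xa1,0x4c}
#4 dst[0x26+2] := {0x74,0x41}
#5 dst[0x06+2] := {0x74,0x41}
query mem[0x08]=0xdc, mem[0x12]=0x74, mem[0x06]=0x74, mem[0x0c]=0xe0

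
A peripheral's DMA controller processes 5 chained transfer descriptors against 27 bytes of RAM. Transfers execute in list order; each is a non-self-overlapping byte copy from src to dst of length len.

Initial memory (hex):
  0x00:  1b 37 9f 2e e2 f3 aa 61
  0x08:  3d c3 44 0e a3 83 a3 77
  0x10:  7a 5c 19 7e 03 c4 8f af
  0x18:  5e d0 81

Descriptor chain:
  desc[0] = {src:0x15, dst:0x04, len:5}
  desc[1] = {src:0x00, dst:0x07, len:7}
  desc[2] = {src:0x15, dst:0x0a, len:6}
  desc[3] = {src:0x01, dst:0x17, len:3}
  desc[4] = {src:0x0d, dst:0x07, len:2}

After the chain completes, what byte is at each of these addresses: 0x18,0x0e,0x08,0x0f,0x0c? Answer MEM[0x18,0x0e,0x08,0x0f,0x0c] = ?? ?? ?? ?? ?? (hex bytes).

  after D0: wrote 5B at 0x04 = c48faf5ed0
  after D1: wrote 7B at 0x07 = 1b379f2ec48faf
  after D2: wrote 6B at 0x0a = c48faf5ed081
  after D3: wrote 3B at 0x17 = 379f2e
  after D4: wrote 2B at 0x07 = 5ed0
query mem[0x18]=0x9f, mem[0x0e]=0xd0, mem[0x08]=0xd0, mem[0x0f]=0x81, mem[0x0c]=0xaf

MEM[0x18,0x0e,0x08,0x0f,0x0c] = 9f d0 d0 81 af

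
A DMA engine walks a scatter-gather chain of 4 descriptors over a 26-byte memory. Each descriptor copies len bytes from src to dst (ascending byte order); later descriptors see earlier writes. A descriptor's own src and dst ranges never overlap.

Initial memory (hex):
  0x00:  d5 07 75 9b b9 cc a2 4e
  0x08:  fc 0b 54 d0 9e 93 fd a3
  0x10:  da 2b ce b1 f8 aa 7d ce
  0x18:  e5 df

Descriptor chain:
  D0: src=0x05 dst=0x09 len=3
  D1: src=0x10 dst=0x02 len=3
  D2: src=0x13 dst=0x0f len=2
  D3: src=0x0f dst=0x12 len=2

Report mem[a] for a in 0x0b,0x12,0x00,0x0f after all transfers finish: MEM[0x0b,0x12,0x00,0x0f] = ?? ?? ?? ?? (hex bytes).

MEM[0x0b,0x12,0x00,0x0f] = 4e b1 d5 b1

#0 dst[0x09+3] := {0xcc,0xa2,0x4e}
#1 dst[0x02+3] := {0xda,0x2b,0xce}
#2 dst[0x0f+2] := {0xb1,0xf8}
#3 dst[0x12+2] := {0xb1,0xf8}
query mem[0x0b]=0x4e, mem[0x12]=0xb1, mem[0x00]=0xd5, mem[0x0f]=0xb1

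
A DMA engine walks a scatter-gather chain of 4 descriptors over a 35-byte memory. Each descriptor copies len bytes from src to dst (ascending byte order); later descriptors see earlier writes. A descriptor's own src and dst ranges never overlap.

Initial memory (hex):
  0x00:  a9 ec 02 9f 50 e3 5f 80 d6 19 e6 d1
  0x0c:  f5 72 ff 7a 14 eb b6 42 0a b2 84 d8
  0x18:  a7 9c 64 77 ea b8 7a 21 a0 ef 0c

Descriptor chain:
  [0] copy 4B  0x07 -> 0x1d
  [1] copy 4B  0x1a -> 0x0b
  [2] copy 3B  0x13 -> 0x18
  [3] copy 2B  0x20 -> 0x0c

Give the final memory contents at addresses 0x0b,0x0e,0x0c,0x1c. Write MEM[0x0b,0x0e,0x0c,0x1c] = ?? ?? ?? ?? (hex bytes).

MEM[0x0b,0x0e,0x0c,0x1c] = 64 80 e6 ea

[0] 0x07->0x1d len=4 : 80 d6 19 e6
[1] 0x1a->0x0b len=4 : 64 77 ea 80
[2] 0x13->0x18 len=3 : 42 0a b2
[3] 0x20->0x0c len=2 : e6 ef
query mem[0x0b]=0x64, mem[0x0e]=0x80, mem[0x0c]=0xe6, mem[0x1c]=0xea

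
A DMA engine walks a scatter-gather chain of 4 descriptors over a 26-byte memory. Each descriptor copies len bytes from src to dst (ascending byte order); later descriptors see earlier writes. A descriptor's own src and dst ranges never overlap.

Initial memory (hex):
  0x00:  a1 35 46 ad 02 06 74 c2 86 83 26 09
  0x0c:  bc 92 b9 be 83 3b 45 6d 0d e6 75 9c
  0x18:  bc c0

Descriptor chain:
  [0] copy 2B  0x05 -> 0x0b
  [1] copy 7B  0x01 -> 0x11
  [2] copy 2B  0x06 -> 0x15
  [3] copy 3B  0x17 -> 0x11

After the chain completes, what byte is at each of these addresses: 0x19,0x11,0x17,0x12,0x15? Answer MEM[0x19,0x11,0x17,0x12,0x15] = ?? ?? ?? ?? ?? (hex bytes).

MEM[0x19,0x11,0x17,0x12,0x15] = c0 c2 c2 bc 74

#0 dst[0x0b+2] := {0x06,0x74}
#1 dst[0x11+7] := {0x35,0x46,0xad,0x02,0x06,0x74,0xc2}
#2 dst[0x15+2] := {0x74,0xc2}
#3 dst[0x11+3] := {0xc2,0xbc,0xc0}
query mem[0x19]=0xc0, mem[0x11]=0xc2, mem[0x17]=0xc2, mem[0x12]=0xbc, mem[0x15]=0x74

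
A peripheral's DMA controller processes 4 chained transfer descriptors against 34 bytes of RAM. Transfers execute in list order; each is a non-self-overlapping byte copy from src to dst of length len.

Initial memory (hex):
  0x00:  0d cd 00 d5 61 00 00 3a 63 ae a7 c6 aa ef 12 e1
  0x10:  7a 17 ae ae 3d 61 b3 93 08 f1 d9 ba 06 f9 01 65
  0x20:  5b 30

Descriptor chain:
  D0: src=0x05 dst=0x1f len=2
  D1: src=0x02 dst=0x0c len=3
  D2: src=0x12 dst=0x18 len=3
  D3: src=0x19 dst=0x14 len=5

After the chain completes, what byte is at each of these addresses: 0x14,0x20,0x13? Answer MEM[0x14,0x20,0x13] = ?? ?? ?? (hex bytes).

MEM[0x14,0x20,0x13] = ae 00 ae

D0: mem[0x1f..0x20] <- [00 00]
D1: mem[0x0c..0x0e] <- [00 d5 61]
D2: mem[0x18..0x1a] <- [ae ae 3d]
D3: mem[0x14..0x18] <- [ae 3d ba 06 f9]
query mem[0x14]=0xae, mem[0x20]=0x00, mem[0x13]=0xae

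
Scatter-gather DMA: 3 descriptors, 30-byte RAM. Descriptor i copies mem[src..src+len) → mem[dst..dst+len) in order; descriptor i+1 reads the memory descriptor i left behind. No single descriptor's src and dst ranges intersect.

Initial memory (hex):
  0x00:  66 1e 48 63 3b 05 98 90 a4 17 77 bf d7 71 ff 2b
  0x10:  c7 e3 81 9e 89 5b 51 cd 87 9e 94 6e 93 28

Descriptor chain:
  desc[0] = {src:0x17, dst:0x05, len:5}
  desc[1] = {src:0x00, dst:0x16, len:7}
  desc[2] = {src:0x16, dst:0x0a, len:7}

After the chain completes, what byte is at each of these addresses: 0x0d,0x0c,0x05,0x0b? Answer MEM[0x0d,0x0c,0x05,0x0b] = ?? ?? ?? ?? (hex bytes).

#0 dst[0x05+5] := {0xcd,0x87,0x9e,0x94,0x6e}
#1 dst[0x16+7] := {0x66,0x1e,0x48,0x63,0x3b,0xcd,0x87}
#2 dst[0x0a+7] := {0x66,0x1e,0x48,0x63,0x3b,0xcd,0x87}
query mem[0x0d]=0x63, mem[0x0c]=0x48, mem[0x05]=0xcd, mem[0x0b]=0x1e

MEM[0x0d,0x0c,0x05,0x0b] = 63 48 cd 1e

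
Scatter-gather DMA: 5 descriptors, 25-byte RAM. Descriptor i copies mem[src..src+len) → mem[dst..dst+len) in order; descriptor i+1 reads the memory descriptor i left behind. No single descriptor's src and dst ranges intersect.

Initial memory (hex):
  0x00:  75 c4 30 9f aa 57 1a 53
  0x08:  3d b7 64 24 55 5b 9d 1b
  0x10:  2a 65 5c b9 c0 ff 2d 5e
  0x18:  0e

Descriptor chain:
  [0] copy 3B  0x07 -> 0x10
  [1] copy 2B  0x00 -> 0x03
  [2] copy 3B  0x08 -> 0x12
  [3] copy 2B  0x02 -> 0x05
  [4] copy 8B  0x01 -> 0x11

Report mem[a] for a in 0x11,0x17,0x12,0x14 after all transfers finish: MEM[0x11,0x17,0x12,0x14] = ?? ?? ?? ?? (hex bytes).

MEM[0x11,0x17,0x12,0x14] = c4 53 30 c4

  after D0: wrote 3B at 0x10 = 533db7
  after D1: wrote 2B at 0x03 = 75c4
  after D2: wrote 3B at 0x12 = 3db764
  after D3: wrote 2B at 0x05 = 3075
  after D4: wrote 8B at 0x11 = c43075c43075533d
query mem[0x11]=0xc4, mem[0x17]=0x53, mem[0x12]=0x30, mem[0x14]=0xc4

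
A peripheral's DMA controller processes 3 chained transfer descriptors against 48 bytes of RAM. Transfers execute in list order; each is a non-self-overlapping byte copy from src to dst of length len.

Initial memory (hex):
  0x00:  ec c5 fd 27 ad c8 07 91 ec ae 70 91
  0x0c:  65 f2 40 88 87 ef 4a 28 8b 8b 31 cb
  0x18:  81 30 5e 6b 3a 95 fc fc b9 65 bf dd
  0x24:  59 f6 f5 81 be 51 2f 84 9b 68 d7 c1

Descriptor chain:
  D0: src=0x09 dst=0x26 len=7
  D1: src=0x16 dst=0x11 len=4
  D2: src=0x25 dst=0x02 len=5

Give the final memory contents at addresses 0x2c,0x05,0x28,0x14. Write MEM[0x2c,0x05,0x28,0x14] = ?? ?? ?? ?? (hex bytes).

#0 dst[0x26+7] := {0xae,0x70,0x91,0x65,0xf2,0x40,0x88}
#1 dst[0x11+4] := {0x31,0xcb,0x81,0x30}
#2 dst[0x02+5] := {0xf6,0xae,0x70,0x91,0x65}
query mem[0x2c]=0x88, mem[0x05]=0x91, mem[0x28]=0x91, mem[0x14]=0x30

MEM[0x2c,0x05,0x28,0x14] = 88 91 91 30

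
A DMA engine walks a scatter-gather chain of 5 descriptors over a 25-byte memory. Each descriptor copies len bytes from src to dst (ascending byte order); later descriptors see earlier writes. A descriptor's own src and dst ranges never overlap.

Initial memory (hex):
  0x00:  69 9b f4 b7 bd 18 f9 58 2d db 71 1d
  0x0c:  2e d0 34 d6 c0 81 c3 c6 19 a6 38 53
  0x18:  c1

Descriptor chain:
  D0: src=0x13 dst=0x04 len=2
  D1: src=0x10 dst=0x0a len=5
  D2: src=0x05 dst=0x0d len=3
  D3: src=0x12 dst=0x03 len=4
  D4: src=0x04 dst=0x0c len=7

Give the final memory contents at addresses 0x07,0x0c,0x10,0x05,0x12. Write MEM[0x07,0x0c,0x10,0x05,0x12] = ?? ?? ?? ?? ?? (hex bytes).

MEM[0x07,0x0c,0x10,0x05,0x12] = 58 c6 2d 19 c0

D0: mem[0x04..0x05] <- [c6 19]
D1: mem[0x0a..0x0e] <- [c0 81 c3 c6 19]
D2: mem[0x0d..0x0f] <- [19 f9 58]
D3: mem[0x03..0x06] <- [c3 c6 19 a6]
D4: mem[0x0c..0x12] <- [c6 19 a6 58 2d db c0]
query mem[0x07]=0x58, mem[0x0c]=0xc6, mem[0x10]=0x2d, mem[0x05]=0x19, mem[0x12]=0xc0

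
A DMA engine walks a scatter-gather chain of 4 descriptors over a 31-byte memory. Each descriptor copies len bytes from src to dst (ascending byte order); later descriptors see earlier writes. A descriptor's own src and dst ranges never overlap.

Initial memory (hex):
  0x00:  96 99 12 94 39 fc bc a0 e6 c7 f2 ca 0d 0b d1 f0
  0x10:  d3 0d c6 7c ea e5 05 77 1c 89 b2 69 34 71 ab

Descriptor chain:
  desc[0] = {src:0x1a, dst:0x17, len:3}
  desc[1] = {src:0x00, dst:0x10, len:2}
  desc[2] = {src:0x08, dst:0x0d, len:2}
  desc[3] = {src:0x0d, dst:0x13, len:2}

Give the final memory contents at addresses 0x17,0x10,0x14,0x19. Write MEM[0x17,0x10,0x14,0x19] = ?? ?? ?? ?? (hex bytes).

[0] 0x1a->0x17 len=3 : b2 69 34
[1] 0x00->0x10 len=2 : 96 99
[2] 0x08->0x0d len=2 : e6 c7
[3] 0x0d->0x13 len=2 : e6 c7
query mem[0x17]=0xb2, mem[0x10]=0x96, mem[0x14]=0xc7, mem[0x19]=0x34

MEM[0x17,0x10,0x14,0x19] = b2 96 c7 34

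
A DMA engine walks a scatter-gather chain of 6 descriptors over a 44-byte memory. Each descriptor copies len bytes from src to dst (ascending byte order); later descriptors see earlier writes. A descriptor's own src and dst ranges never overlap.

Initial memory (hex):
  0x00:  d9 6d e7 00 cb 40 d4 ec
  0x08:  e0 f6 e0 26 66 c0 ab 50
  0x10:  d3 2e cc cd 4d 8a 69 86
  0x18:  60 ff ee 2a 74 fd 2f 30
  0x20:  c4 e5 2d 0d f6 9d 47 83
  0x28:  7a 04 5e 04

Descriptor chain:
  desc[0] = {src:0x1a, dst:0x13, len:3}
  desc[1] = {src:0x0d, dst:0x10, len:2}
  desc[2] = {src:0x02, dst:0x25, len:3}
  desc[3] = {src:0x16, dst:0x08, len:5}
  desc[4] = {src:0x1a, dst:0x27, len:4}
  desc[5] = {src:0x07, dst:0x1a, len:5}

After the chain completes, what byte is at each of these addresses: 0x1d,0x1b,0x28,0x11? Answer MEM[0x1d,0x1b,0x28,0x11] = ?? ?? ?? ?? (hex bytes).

  after D0: wrote 3B at 0x13 = ee2a74
  after D1: wrote 2B at 0x10 = c0ab
  after D2: wrote 3B at 0x25 = e700cb
  after D3: wrote 5B at 0x08 = 698660ffee
  after D4: wrote 4B at 0x27 = ee2a74fd
  after D5: wrote 5B at 0x1a = ec698660ff
query mem[0x1d]=0x60, mem[0x1b]=0x69, mem[0x28]=0x2a, mem[0x11]=0xab

MEM[0x1d,0x1b,0x28,0x11] = 60 69 2a ab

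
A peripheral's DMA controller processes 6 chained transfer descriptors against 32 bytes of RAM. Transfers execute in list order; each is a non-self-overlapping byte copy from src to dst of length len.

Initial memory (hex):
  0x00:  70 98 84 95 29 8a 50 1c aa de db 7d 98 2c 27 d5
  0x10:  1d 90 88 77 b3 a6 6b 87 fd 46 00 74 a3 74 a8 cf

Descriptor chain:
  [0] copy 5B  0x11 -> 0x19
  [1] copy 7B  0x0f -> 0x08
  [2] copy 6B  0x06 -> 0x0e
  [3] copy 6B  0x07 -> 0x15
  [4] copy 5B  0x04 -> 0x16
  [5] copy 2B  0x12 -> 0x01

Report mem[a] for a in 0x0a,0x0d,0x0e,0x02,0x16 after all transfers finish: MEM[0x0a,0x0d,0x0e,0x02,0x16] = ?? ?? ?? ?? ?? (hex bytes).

#0 dst[0x19+5] := {0x90,0x88,0x77,0xb3,0xa6}
#1 dst[0x08+7] := {0xd5,0x1d,0x90,0x88,0x77,0xb3,0xa6}
#2 dst[0x0e+6] := {0x50,0x1c,0xd5,0x1d,0x90,0x88}
#3 dst[0x15+6] := {0x1c,0xd5,0x1d,0x90,0x88,0x77}
#4 dst[0x16+5] := {0x29,0x8a,0x50,0x1c,0xd5}
#5 dst[0x01+2] := {0x90,0x88}
query mem[0x0a]=0x90, mem[0x0d]=0xb3, mem[0x0e]=0x50, mem[0x02]=0x88, mem[0x16]=0x29

MEM[0x0a,0x0d,0x0e,0x02,0x16] = 90 b3 50 88 29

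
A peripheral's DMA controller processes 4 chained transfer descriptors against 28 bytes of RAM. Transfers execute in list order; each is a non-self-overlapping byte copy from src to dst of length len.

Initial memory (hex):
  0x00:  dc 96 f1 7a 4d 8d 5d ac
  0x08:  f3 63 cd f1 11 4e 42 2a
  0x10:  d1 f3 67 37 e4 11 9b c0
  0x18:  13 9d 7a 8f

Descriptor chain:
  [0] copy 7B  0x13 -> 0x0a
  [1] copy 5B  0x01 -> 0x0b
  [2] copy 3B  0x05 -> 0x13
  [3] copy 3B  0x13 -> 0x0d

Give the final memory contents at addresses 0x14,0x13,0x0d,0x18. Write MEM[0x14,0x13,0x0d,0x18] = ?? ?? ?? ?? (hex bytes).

MEM[0x14,0x13,0x0d,0x18] = 5d 8d 8d 13

D0: mem[0x0a..0x10] <- [37 e4 11 9b c0 13 9d]
D1: mem[0x0b..0x0f] <- [96 f1 7a 4d 8d]
D2: mem[0x13..0x15] <- [8d 5d ac]
D3: mem[0x0d..0x0f] <- [8d 5d ac]
query mem[0x14]=0x5d, mem[0x13]=0x8d, mem[0x0d]=0x8d, mem[0x18]=0x13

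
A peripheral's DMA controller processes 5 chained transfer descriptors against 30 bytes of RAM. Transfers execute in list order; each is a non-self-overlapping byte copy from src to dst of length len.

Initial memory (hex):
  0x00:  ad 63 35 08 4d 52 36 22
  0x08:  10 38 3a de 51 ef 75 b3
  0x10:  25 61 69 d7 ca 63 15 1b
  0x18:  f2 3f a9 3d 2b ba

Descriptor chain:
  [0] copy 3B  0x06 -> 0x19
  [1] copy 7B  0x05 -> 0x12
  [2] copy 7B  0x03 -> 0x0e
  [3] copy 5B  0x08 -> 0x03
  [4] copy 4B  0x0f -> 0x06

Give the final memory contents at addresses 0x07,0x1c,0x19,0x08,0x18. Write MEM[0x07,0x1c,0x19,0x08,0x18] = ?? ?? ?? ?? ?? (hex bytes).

#0 dst[0x19+3] := {0x36,0x22,0x10}
#1 dst[0x12+7] := {0x52,0x36,0x22,0x10,0x38,0x3a,0xde}
#2 dst[0x0e+7] := {0x08,0x4d,0x52,0x36,0x22,0x10,0x38}
#3 dst[0x03+5] := {0x10,0x38,0x3a,0xde,0x51}
#4 dst[0x06+4] := {0x4d,0x52,0x36,0x22}
query mem[0x07]=0x52, mem[0x1c]=0x2b, mem[0x19]=0x36, mem[0x08]=0x36, mem[0x18]=0xde

MEM[0x07,0x1c,0x19,0x08,0x18] = 52 2b 36 36 de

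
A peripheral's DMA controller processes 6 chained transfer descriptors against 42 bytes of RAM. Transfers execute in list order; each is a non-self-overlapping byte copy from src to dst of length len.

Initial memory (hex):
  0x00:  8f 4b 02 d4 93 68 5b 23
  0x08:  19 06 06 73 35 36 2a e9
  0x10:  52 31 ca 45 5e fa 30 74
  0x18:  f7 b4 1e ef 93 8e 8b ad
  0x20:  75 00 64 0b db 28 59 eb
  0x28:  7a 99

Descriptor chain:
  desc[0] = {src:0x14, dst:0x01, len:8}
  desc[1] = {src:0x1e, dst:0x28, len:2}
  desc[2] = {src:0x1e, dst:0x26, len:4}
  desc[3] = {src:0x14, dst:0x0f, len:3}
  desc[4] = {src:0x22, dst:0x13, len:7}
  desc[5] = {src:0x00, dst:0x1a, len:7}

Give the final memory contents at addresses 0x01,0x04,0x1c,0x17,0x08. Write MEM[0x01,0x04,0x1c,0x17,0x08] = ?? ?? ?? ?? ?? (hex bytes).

MEM[0x01,0x04,0x1c,0x17,0x08] = 5e 74 fa 8b ef

  after D0: wrote 8B at 0x01 = 5efa3074f7b41eef
  after D1: wrote 2B at 0x28 = 8bad
  after D2: wrote 4B at 0x26 = 8bad7500
  after D3: wrote 3B at 0x0f = 5efa30
  after D4: wrote 7B at 0x13 = 640bdb288bad75
  after D5: wrote 7B at 0x1a = 8f5efa3074f7b4
query mem[0x01]=0x5e, mem[0x04]=0x74, mem[0x1c]=0xfa, mem[0x17]=0x8b, mem[0x08]=0xef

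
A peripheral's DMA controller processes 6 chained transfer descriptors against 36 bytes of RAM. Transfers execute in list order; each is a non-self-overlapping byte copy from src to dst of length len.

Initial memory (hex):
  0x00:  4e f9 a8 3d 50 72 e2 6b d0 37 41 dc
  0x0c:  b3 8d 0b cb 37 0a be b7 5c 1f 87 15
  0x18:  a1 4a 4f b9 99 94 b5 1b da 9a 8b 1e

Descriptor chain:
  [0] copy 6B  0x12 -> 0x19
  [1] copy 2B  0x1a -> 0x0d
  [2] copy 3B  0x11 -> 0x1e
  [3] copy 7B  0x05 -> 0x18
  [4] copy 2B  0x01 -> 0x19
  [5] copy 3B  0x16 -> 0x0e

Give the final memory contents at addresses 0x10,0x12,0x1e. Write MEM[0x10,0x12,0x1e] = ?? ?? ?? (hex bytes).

#0 dst[0x19+6] := {0xbe,0xb7,0x5c,0x1f,0x87,0x15}
#1 dst[0x0d+2] := {0xb7,0x5c}
#2 dst[0x1e+3] := {0x0a,0xbe,0xb7}
#3 dst[0x18+7] := {0x72,0xe2,0x6b,0xd0,0x37,0x41,0xdc}
#4 dst[0x19+2] := {0xf9,0xa8}
#5 dst[0x0e+3] := {0x87,0x15,0x72}
query mem[0x10]=0x72, mem[0x12]=0xbe, mem[0x1e]=0xdc

MEM[0x10,0x12,0x1e] = 72 be dc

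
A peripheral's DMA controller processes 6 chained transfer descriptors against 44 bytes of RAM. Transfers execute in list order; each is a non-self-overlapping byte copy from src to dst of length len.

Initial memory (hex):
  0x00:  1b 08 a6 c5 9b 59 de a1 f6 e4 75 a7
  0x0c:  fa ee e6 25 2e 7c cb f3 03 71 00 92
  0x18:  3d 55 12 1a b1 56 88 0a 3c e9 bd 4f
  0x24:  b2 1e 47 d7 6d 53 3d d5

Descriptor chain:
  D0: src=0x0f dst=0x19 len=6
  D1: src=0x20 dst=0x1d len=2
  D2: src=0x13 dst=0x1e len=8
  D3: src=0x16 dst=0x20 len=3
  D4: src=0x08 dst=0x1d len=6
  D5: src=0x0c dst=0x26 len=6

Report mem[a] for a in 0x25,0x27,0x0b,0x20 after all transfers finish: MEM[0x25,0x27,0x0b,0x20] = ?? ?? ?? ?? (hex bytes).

MEM[0x25,0x27,0x0b,0x20] = 2e ee a7 a7

  after D0: wrote 6B at 0x19 = 252e7ccbf303
  after D1: wrote 2B at 0x1d = 3ce9
  after D2: wrote 8B at 0x1e = f3037100923d252e
  after D3: wrote 3B at 0x20 = 00923d
  after D4: wrote 6B at 0x1d = f6e475a7faee
  after D5: wrote 6B at 0x26 = faeee6252e7c
query mem[0x25]=0x2e, mem[0x27]=0xee, mem[0x0b]=0xa7, mem[0x20]=0xa7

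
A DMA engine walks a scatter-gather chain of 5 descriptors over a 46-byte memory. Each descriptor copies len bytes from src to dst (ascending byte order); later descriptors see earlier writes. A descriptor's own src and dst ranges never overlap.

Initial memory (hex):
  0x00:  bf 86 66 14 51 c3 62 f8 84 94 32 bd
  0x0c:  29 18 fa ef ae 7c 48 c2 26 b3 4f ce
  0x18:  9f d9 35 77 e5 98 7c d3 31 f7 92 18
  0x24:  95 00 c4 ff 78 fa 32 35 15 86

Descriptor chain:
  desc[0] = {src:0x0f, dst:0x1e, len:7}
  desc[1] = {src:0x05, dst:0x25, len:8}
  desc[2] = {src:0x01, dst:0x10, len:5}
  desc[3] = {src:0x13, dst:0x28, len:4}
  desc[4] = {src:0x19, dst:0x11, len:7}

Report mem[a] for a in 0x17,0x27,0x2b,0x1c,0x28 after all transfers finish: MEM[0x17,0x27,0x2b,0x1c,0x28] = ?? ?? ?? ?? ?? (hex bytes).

[0] 0x0f->0x1e len=7 : ef ae 7c 48 c2 26 b3
[1] 0x05->0x25 len=8 : c3 62 f8 84 94 32 bd 29
[2] 0x01->0x10 len=5 : 86 66 14 51 c3
[3] 0x13->0x28 len=4 : 51 c3 b3 4f
[4] 0x19->0x11 len=7 : d9 35 77 e5 98 ef ae
query mem[0x17]=0xae, mem[0x27]=0xf8, mem[0x2b]=0x4f, mem[0x1c]=0xe5, mem[0x28]=0x51

MEM[0x17,0x27,0x2b,0x1c,0x28] = ae f8 4f e5 51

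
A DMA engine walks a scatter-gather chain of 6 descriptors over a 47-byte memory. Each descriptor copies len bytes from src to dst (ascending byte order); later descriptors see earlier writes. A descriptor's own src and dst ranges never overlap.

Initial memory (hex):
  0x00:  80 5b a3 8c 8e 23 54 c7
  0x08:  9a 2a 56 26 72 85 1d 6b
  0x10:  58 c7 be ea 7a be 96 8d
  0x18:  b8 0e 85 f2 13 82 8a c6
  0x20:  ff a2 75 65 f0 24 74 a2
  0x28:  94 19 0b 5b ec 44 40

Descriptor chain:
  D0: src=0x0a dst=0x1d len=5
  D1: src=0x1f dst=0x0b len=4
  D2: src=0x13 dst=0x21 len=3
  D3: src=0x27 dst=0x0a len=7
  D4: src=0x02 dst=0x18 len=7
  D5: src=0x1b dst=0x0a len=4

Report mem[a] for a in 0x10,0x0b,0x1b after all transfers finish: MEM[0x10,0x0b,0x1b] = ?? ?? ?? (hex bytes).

D0: mem[0x1d..0x21] <- [56 26 72 85 1d]
D1: mem[0x0b..0x0e] <- [72 85 1d 75]
D2: mem[0x21..0x23] <- [ea 7a be]
D3: mem[0x0a..0x10] <- [a2 94 19 0b 5b ec 44]
D4: mem[0x18..0x1e] <- [a3 8c 8e 23 54 c7 9a]
D5: mem[0x0a..0x0d] <- [23 54 c7 9a]
query mem[0x10]=0x44, mem[0x0b]=0x54, mem[0x1b]=0x23

MEM[0x10,0x0b,0x1b] = 44 54 23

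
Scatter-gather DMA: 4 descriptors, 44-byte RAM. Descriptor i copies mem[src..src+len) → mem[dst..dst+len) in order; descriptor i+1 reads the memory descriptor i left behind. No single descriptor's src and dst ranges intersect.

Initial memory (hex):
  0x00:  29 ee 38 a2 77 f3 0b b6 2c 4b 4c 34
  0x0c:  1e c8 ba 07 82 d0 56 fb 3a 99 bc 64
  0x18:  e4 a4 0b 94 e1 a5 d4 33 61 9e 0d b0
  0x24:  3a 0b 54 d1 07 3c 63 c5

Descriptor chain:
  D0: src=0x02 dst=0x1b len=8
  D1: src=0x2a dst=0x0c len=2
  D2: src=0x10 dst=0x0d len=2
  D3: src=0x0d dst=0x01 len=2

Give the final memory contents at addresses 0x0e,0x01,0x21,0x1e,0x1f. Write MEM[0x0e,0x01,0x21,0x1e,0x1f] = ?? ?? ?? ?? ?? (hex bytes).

MEM[0x0e,0x01,0x21,0x1e,0x1f] = d0 82 2c f3 0b

  after D0: wrote 8B at 0x1b = 38a277f30bb62c4b
  after D1: wrote 2B at 0x0c = 63c5
  after D2: wrote 2B at 0x0d = 82d0
  after D3: wrote 2B at 0x01 = 82d0
query mem[0x0e]=0xd0, mem[0x01]=0x82, mem[0x21]=0x2c, mem[0x1e]=0xf3, mem[0x1f]=0x0b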